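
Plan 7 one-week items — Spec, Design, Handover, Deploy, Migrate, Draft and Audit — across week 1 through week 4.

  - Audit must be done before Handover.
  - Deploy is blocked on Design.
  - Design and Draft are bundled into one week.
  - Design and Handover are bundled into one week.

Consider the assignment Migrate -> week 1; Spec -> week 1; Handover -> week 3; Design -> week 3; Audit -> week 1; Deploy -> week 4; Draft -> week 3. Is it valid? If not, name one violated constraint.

Deploy is blocked on Design — holds.
Design and Handover are bundled into one week — holds.
Audit must be done before Handover — holds.
Design and Draft are bundled into one week — holds.

Yes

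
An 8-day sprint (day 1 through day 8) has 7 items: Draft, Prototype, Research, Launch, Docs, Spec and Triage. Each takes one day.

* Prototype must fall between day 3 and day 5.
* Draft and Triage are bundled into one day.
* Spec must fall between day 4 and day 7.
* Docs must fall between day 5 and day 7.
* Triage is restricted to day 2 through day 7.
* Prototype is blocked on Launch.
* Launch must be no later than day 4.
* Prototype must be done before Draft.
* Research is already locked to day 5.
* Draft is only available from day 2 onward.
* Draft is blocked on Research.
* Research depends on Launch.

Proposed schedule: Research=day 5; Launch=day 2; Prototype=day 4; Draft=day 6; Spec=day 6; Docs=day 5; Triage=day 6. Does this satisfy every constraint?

Triage is restricted to day 2 through day 7 — holds.
Draft is blocked on Research — holds.
Research is already locked to day 5 — holds.
Prototype must fall between day 3 and day 5 — holds.
Research depends on Launch — holds.
Prototype must be done before Draft — holds.
Docs must fall between day 5 and day 7 — holds.
Draft is only available from day 2 onward — holds.
Draft and Triage are bundled into one day — holds.
Spec must fall between day 4 and day 7 — holds.
Launch must be no later than day 4 — holds.
Prototype is blocked on Launch — holds.

Yes, all constraints hold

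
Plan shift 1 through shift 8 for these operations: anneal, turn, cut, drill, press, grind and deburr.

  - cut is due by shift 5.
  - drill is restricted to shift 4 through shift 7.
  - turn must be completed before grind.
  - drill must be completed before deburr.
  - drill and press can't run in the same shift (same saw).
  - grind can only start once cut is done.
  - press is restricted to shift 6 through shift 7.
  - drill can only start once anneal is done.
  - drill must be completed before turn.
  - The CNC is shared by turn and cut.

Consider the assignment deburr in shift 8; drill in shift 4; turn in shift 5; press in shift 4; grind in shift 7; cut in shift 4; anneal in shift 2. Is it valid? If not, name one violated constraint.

No — it violates: drill and press can't run in the same shift (same saw)

drill is restricted to shift 4 through shift 7 — holds.
turn must be completed before grind — holds.
The CNC is shared by turn and cut — holds.
drill must be completed before turn — holds.
cut is due by shift 5 — holds.
drill and press can't run in the same shift (same saw) — violated.
drill must be completed before deburr — holds.
drill can only start once anneal is done — holds.
press is restricted to shift 6 through shift 7 — violated.
grind can only start once cut is done — holds.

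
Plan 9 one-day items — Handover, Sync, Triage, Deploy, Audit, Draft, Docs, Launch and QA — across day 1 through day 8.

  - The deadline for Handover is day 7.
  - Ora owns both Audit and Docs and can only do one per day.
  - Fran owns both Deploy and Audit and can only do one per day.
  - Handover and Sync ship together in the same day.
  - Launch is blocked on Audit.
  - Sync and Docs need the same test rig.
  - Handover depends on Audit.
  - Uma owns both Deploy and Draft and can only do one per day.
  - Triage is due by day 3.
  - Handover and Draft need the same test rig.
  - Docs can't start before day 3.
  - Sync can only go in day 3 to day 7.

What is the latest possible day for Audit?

Downstream work caps Audit at day 6.
Audit at day 6 is achievable: Handover in day 7, Draft in day 2, Docs in day 3, Audit in day 6, Triage in day 1, Launch in day 7, Deploy in day 1, Sync in day 7, QA in day 1.

day 6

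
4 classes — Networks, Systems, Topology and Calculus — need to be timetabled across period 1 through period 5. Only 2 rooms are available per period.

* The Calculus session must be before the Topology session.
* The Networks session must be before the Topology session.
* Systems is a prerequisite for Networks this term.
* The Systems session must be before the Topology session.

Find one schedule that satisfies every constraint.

Topology=period 3; Systems=period 1; Calculus=period 1; Networks=period 2

Checking: Calculus(period 1) before Topology(period 3); Systems(period 1) before Topology(period 3); Systems(period 1) before Networks(period 2); Networks(period 2) before Topology(period 3); max 2 per period (cap 2).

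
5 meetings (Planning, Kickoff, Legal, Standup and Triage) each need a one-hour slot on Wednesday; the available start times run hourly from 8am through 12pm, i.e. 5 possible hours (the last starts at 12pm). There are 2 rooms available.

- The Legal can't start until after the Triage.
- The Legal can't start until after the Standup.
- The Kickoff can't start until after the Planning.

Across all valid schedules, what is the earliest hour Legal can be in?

Precedence pushes Legal to at least 9am.
Legal at 9am is achievable: Triage -> 8am, Planning -> 9am, Standup -> 8am, Legal -> 9am, Kickoff -> 10am.

9am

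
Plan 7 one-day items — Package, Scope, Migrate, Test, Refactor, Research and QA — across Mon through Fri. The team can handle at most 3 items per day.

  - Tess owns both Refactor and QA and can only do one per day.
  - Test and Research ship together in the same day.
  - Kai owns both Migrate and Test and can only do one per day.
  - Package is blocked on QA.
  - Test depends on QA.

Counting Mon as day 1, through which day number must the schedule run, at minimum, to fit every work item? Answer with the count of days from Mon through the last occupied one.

The precedence chain requires at least 2 distinct days.
With at most 3 per day and 7 work items, at least 3 days are needed.
3 works (last occupied day: Wed): for example QA=Mon, Migrate=Mon, Test=Tue, Package=Tue, Refactor=Wed, Scope=Mon, Research=Tue.

3 days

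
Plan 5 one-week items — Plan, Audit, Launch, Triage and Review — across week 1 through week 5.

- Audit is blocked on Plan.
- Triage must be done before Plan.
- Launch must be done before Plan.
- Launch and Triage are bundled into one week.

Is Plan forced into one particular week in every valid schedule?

Plan can be week 2 (e.g. Plan in week 2; Review in week 1; Launch in week 1; Triage in week 1; Audit in week 3) or week 3 (e.g. Audit -> week 4, Triage -> week 1, Launch -> week 1, Review -> week 1, Plan -> week 3).

No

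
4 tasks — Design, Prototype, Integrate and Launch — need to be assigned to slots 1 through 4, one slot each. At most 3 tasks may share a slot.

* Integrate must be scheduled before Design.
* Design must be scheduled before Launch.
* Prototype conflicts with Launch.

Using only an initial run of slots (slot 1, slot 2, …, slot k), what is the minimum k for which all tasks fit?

The precedence chain requires at least 3 distinct slots.
With at most 3 per slot and 4 tasks, at least 2 slots are needed.
3 works (last occupied slot: 3): for example Launch=3; Integrate=1; Design=2; Prototype=1.

3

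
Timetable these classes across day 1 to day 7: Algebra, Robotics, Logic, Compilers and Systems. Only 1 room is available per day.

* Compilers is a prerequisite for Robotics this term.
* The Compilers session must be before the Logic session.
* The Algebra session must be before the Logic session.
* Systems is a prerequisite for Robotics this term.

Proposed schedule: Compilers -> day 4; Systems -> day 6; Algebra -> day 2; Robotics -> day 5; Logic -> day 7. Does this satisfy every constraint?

No. Systems is a prerequisite for Robotics this term is not satisfied.

Only 1 room is available per day — holds.
The Compilers session must be before the Logic session — holds.
Systems is a prerequisite for Robotics this term — violated.
Compilers is a prerequisite for Robotics this term — holds.
The Algebra session must be before the Logic session — holds.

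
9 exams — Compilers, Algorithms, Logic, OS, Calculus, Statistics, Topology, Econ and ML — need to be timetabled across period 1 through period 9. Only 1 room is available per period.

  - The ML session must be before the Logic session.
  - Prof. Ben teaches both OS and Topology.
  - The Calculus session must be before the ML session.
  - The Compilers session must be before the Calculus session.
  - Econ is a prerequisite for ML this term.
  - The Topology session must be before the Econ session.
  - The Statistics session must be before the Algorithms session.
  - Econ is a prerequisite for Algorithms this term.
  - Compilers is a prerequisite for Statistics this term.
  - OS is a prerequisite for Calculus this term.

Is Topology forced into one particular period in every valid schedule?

No

Topology can be period 1 (e.g. Logic -> period 9; Algorithms -> period 8; Econ -> period 5; Statistics -> period 7; Calculus -> period 4; OS -> period 3; ML -> period 6; Topology -> period 1; Compilers -> period 2) or period 2 (e.g. ML -> period 6; Logic -> period 9; Compilers -> period 1; Calculus -> period 4; OS -> period 3; Econ -> period 5; Topology -> period 2; Algorithms -> period 8; Statistics -> period 7).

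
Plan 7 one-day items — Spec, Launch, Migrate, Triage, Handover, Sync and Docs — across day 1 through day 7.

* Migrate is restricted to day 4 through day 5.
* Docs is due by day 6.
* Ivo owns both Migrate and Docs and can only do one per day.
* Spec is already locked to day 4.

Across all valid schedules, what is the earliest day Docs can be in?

Docs's own window allows nothing later than day 6.
Docs at day 1 is achievable: Sync=day 1; Migrate=day 4; Handover=day 1; Triage=day 1; Launch=day 1; Docs=day 1; Spec=day 4.

day 1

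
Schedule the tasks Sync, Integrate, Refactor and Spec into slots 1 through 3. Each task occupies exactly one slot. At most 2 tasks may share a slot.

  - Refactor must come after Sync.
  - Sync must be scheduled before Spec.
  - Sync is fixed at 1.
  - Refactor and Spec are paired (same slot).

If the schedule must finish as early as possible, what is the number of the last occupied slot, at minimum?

The precedence chain requires at least 2 distinct slots.
With at most 2 per slot and 4 tasks, at least 2 slots are needed.
2 works (last occupied slot: 2): for example Integrate -> 1; Refactor -> 2; Spec -> 2; Sync -> 1.

2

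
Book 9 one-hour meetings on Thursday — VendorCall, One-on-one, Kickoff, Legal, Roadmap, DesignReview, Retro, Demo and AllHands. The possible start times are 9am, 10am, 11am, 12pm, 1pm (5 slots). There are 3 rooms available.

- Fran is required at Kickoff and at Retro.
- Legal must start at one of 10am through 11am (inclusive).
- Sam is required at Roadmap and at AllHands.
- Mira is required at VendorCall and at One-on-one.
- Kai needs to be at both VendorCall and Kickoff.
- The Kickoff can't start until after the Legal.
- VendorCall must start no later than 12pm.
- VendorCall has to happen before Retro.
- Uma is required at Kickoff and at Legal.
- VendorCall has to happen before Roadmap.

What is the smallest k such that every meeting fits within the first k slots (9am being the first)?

The precedence chain requires at least 2 distinct slots.
With at most 3 per slot and 9 meetings, at least 3 slots are needed.
Propagating the time windows through the other constraints, Kickoff can't land before 11am — that is slot 3 counting from 9am — so the schedule must run through at least 3 slots.
3 works (last occupied slot: 11am): for example Retro in 10am; One-on-one in 11am; AllHands in 11am; Kickoff in 11am; DesignReview in 9am; Legal in 10am; VendorCall in 9am; Demo in 9am; Roadmap in 10am.

3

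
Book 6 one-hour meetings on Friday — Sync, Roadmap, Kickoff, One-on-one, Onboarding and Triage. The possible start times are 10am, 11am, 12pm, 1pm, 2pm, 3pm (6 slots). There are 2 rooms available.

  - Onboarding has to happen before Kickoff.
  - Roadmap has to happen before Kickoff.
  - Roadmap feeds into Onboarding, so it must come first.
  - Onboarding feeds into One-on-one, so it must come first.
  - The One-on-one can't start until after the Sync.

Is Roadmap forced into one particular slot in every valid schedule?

No

Roadmap can be 10am (e.g. One-on-one -> 12pm, Triage -> 11am, Sync -> 10am, Onboarding -> 11am, Kickoff -> 12pm, Roadmap -> 10am) or 11am (e.g. Sync -> 10am, Onboarding -> 12pm, One-on-one -> 1pm, Roadmap -> 11am, Triage -> 10am, Kickoff -> 1pm).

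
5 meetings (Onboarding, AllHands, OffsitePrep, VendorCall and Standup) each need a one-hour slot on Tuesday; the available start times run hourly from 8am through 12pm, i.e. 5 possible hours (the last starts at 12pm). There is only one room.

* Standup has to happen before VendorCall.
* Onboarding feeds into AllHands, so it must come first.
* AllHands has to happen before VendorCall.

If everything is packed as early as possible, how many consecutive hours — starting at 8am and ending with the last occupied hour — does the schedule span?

The precedence chain requires at least 3 distinct hours.
With at most 1 per hour and 5 meetings, at least 5 hours are needed.
5 works (last occupied hour: 12pm): for example AllHands -> 9am, Standup -> 10am, OffsitePrep -> 12pm, Onboarding -> 8am, VendorCall -> 11am.

5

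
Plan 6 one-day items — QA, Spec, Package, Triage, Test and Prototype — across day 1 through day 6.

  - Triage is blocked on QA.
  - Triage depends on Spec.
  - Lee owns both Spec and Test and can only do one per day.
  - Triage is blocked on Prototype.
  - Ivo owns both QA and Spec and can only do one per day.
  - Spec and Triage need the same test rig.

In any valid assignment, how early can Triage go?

day 3

Precedence pushes Triage to at least day 2.
Triage at day 3 is achievable: Test in day 1; Package in day 1; Spec in day 2; Triage in day 3; Prototype in day 1; QA in day 1.
Nothing earlier works — the conflict constraints rule out every day before day 3.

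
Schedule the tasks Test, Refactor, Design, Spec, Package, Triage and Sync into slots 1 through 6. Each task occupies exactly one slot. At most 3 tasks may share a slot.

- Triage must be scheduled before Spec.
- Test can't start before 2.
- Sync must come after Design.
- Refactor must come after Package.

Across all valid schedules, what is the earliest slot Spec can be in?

2

Precedence pushes Spec to at least 2.
Spec at 2 is achievable: Design=1; Triage=1; Sync=3; Refactor=2; Test=2; Spec=2; Package=1.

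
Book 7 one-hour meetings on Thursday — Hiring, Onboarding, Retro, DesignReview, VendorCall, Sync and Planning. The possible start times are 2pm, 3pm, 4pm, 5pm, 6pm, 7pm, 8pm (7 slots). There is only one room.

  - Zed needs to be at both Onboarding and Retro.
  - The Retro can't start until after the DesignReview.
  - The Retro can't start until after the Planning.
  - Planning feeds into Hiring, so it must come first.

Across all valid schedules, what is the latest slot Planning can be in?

Downstream work caps Planning at 7pm.
Planning at 6pm is achievable: Hiring=8pm, Onboarding=3pm, Planning=6pm, Sync=5pm, DesignReview=2pm, Retro=7pm, VendorCall=4pm.
Nothing later works — the conflict and capacity constraints rule out every slot after 6pm.

6pm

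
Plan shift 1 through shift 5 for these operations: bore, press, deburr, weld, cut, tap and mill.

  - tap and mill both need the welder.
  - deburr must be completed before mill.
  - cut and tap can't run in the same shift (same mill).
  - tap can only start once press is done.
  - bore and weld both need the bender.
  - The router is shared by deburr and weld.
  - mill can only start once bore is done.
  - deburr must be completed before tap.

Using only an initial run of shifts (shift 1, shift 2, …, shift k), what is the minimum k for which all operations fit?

3 shifts

The precedence chain requires at least 2 distinct shifts.
Could 2 shifts be enough, i.e. nothing placed later than shift 2? No: mill must come after bore (at shift 1 or later) → {shift 2}; tap must come after press (at shift 1 or later) → {shift 2}; mill can't share with tap (shift 2) → nothing is left.
So 2 shifts is not enough.
3 works (last occupied shift: shift 3): for example cut=shift 1, deburr=shift 1, press=shift 1, bore=shift 1, mill=shift 3, weld=shift 2, tap=shift 2.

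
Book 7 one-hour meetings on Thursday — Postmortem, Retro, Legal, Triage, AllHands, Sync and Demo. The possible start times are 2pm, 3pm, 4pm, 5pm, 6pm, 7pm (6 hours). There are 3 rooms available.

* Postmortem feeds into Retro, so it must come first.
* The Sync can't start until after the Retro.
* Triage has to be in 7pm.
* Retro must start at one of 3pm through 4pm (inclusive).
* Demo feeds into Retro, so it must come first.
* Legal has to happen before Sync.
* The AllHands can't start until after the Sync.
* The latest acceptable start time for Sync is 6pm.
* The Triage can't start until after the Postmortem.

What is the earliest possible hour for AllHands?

Precedence pushes AllHands to at least 5pm.
AllHands at 5pm is achievable: Legal in 2pm, Triage in 7pm, Retro in 3pm, Postmortem in 2pm, Demo in 2pm, AllHands in 5pm, Sync in 4pm.

5pm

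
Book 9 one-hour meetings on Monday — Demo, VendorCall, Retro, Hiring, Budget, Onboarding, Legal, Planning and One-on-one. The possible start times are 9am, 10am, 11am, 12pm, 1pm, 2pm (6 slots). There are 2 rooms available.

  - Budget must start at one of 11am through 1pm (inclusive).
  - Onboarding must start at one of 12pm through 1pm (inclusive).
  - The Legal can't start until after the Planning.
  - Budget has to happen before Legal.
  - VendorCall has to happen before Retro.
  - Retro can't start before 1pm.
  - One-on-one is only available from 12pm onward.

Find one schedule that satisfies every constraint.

VendorCall=9am, Hiring=10am, One-on-one=12pm, Demo=10am, Budget=11am, Legal=1pm, Retro=1pm, Onboarding=12pm, Planning=9am

Checking: Budget(11am) before Legal(1pm); VendorCall(9am) before Retro(1pm); Planning(9am) before Legal(1pm); Budget=11am in [11am,1pm]; Onboarding=12pm in [12pm,1pm]; One-on-one=12pm in [12pm,2pm]; Retro=1pm in [1pm,2pm]; max 2 per slot (cap 2).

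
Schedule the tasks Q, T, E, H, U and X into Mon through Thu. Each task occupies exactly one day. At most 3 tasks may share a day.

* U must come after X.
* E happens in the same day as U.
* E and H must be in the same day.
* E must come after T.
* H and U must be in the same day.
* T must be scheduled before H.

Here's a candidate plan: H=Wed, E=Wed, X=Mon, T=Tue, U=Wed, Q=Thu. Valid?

H and U must be in the same day — holds.
E happens in the same day as U — holds.
U must come after X — holds.
T must be scheduled before H — holds.
E must come after T — holds.
At most 3 tasks may share a day — holds.
E and H must be in the same day — holds.

Yes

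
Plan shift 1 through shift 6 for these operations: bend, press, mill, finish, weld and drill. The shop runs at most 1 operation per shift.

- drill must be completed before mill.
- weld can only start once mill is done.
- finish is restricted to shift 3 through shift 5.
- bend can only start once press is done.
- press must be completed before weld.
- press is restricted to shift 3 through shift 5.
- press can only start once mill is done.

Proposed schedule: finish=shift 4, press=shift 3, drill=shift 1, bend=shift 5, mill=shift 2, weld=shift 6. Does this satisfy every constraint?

The shop runs at most 1 operation per shift — holds.
drill must be completed before mill — holds.
finish is restricted to shift 3 through shift 5 — holds.
press is restricted to shift 3 through shift 5 — holds.
weld can only start once mill is done — holds.
press must be completed before weld — holds.
bend can only start once press is done — holds.
press can only start once mill is done — holds.

Yes, all constraints hold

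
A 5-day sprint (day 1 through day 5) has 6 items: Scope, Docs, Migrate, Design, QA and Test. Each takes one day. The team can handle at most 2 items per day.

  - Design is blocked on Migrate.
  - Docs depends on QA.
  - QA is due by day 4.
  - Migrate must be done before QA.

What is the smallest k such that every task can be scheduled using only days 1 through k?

The precedence chain requires at least 3 distinct days.
With at most 2 per day and 6 tasks, at least 3 days are needed.
3 works (last occupied day: day 3): for example Design=day 2, Migrate=day 1, Test=day 3, Scope=day 1, Docs=day 3, QA=day 2.

3 days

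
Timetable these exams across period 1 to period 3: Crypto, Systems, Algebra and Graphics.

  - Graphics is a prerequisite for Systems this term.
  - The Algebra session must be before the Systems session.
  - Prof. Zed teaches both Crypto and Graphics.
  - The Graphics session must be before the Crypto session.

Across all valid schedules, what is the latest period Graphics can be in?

Downstream work caps Graphics at period 2.
Graphics at period 2 is achievable: Systems in period 3, Algebra in period 1, Graphics in period 2, Crypto in period 3.

period 2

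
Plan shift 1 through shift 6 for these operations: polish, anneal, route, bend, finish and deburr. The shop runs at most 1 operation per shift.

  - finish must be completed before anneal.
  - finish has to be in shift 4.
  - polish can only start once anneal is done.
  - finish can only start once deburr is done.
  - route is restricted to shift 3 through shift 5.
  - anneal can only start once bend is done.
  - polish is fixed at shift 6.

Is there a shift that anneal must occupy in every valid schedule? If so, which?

shift 5

finish is fixed at shift 4 and must come before anneal, so anneal is at least shift 5.
polish is fixed at shift 6 and must come after anneal, so anneal is at most shift 5.
So anneal must be shift 5.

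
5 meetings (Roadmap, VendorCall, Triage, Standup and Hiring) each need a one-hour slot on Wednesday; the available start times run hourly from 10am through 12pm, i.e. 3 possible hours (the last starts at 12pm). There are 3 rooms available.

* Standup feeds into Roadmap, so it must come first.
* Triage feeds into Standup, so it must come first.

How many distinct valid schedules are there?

9

Splitting on VendorCall: it can be 10am (3), 11am (3), 12pm (3). Listing each branch's schedules as (Roadmap, Triage, Standup, Hiring):
VendorCall=10am: (12pm,10am,11am,10am) (12pm,10am,11am,11am) (12pm,10am,11am,12pm) — 3.
VendorCall=11am: (12pm,10am,11am,10am) (12pm,10am,11am,11am) (12pm,10am,11am,12pm) — 3.
VendorCall=12pm: (12pm,10am,11am,10am) (12pm,10am,11am,11am) (12pm,10am,11am,12pm) — 3.
Summing: 3 + 3 + 3 = 9.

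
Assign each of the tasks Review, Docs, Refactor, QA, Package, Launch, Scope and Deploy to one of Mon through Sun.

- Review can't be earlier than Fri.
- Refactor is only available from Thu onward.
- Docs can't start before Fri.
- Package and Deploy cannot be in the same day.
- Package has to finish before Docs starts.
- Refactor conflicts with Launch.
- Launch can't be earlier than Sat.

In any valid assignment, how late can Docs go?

Docs is available from Fri.
Docs at Sun is achievable: QA -> Mon, Launch -> Sat, Refactor -> Thu, Scope -> Mon, Package -> Mon, Review -> Fri, Docs -> Sun, Deploy -> Tue.

Sun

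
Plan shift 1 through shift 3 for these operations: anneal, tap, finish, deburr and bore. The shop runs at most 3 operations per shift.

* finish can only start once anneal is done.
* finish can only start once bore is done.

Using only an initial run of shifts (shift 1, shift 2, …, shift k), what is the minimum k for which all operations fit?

2

The precedence chain requires at least 2 distinct shifts.
With at most 3 per shift and 5 operations, at least 2 shifts are needed.
2 works (last occupied shift: shift 2): for example anneal in shift 1; deburr in shift 2; finish in shift 2; tap in shift 1; bore in shift 1.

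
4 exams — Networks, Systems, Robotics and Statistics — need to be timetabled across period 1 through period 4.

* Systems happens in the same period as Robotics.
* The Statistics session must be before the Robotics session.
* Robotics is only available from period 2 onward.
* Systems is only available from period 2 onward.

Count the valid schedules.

24

Splitting on Networks: it can be period 1 (6), period 2 (6), period 3 (6), period 4 (6). Listing each branch's schedules as (Systems, Robotics, Statistics) by period number:
Networks=period 1: (2,2,1) (3,3,1) (3,3,2) (4,4,1) (4,4,2) (4,4,3) — 6.
Networks=period 2: (2,2,1) (3,3,1) (3,3,2) (4,4,1) (4,4,2) (4,4,3) — 6.
Networks=period 3: (2,2,1) (3,3,1) (3,3,2) (4,4,1) (4,4,2) (4,4,3) — 6.
Networks=period 4: (2,2,1) (3,3,1) (3,3,2) (4,4,1) (4,4,2) (4,4,3) — 6.
Summing: 6 + 6 + 6 + 6 = 24.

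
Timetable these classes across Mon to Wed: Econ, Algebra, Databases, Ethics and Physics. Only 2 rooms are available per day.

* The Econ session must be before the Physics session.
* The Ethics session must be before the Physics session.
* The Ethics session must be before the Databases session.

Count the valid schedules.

Splitting on Econ: it can be Mon (8), Tue (5). Listing each branch's schedules as (Algebra, Databases, Ethics, Physics):
Econ=Mon: (Mon,Wed,Tue,Wed) (Tue,Tue,Mon,Wed) (Tue,Wed,Mon,Tue) (Tue,Wed,Mon,Wed) (Tue,Wed,Tue,Wed) (Wed,Tue,Mon,Tue) (Wed,Tue,Mon,Wed) (Wed,Wed,Mon,Tue) — 8.
Econ=Tue: (Mon,Tue,Mon,Wed) (Mon,Wed,Mon,Wed) (Mon,Wed,Tue,Wed) (Tue,Wed,Mon,Wed) (Wed,Tue,Mon,Wed) — 5.
Summing: 8 + 5 = 13.

13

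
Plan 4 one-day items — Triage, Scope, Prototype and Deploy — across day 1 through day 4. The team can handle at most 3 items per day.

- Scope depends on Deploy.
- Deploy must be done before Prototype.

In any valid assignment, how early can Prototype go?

day 2

Precedence pushes Prototype to at least day 2.
Prototype at day 2 is achievable: Triage in day 1, Prototype in day 2, Scope in day 2, Deploy in day 1.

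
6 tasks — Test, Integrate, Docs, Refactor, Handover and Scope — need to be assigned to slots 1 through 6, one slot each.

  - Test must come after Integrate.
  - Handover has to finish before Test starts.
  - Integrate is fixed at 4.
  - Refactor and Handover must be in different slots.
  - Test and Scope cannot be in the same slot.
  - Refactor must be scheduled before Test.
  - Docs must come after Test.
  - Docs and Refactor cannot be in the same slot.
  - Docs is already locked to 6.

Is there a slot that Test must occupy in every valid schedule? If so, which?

5

Integrate is fixed at 4 and must come before Test, so Test is at least 5.
Docs is fixed at 6 and must come after Test, so Test is at most 5.
So Test must be 5.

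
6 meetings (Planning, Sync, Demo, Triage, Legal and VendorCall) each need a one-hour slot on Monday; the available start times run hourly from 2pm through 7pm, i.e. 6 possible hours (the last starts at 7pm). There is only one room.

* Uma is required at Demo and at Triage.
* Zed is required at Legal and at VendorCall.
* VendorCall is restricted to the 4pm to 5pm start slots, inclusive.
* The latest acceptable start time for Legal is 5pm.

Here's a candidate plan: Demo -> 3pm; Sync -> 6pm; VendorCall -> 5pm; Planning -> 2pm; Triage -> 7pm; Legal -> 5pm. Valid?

VendorCall is restricted to the 4pm to 5pm start slots, inclusive — holds.
Zed is required at Legal and at VendorCall — violated.
The latest acceptable start time for Legal is 5pm — holds.
Uma is required at Demo and at Triage — holds.
There is only one room — violated.

No. Zed is required at Legal and at VendorCall is not satisfied.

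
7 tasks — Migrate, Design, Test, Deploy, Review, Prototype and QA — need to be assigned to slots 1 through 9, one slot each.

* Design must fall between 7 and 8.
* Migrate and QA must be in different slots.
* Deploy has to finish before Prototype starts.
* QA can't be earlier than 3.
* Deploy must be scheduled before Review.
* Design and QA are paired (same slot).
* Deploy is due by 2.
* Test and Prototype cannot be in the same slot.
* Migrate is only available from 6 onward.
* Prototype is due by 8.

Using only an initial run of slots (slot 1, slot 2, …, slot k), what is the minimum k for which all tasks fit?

The precedence chain requires at least 2 distinct slots.
Design can't be placed before 7, so the schedule must run through at least slot 7.
7 works (last occupied slot: 7): for example Migrate in 6; Prototype in 2; Test in 1; Review in 2; Deploy in 1; Design in 7; QA in 7.

7 slots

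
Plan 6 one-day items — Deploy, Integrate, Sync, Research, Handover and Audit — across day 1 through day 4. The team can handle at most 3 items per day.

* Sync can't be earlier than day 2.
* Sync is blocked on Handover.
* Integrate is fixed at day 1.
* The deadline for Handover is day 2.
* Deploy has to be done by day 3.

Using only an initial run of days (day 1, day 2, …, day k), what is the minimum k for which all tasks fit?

The precedence chain requires at least 2 distinct days.
With at most 3 per day and 6 tasks, at least 2 days are needed.
2 works (last occupied day: day 2): for example Audit -> day 2; Handover -> day 1; Deploy -> day 1; Integrate -> day 1; Research -> day 2; Sync -> day 2.

2 days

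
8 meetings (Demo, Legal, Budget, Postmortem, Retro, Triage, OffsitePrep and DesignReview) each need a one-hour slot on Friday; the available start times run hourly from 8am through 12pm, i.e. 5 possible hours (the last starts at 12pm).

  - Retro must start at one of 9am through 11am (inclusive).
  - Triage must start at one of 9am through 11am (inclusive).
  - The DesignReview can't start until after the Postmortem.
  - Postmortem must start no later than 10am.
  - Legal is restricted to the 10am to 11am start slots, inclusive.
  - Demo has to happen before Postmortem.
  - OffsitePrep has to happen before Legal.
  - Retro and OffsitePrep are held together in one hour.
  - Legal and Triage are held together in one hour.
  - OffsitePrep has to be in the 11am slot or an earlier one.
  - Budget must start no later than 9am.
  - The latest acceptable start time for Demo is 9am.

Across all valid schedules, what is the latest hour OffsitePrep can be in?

10am

OffsitePrep must be in the same hour as Retro, which can't be before 9am, so OffsitePrep is at least 9am; OffsitePrep's own window allows nothing later than 11am; downstream work caps OffsitePrep at 10am.
OffsitePrep at 10am is achievable: Demo in 8am, Postmortem in 9am, Retro in 10am, DesignReview in 10am, Legal in 11am, Triage in 11am, Budget in 8am, OffsitePrep in 10am.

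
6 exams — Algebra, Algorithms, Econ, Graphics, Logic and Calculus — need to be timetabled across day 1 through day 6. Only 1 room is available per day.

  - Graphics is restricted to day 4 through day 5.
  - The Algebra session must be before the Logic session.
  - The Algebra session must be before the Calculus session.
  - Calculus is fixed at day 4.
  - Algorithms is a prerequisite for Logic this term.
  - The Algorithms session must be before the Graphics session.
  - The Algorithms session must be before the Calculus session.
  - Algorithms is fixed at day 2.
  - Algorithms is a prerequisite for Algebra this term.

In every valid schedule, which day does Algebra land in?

day 3

Algorithms is fixed at day 2 and must come before Algebra, so Algebra is at least day 3.
Calculus is fixed at day 4 and must come after Algebra, so Algebra is at most day 3.
So Algebra must be day 3.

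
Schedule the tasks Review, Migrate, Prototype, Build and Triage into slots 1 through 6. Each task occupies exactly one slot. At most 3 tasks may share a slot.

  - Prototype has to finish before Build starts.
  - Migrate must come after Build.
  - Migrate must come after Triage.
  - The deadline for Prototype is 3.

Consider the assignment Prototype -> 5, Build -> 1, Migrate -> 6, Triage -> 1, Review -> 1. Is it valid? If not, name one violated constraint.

Migrate must come after Build — holds.
At most 3 tasks may share a slot — holds.
The deadline for Prototype is 3 — violated.
Migrate must come after Triage — holds.
Prototype has to finish before Build starts — violated.

No — it violates: Prototype has to finish before Build starts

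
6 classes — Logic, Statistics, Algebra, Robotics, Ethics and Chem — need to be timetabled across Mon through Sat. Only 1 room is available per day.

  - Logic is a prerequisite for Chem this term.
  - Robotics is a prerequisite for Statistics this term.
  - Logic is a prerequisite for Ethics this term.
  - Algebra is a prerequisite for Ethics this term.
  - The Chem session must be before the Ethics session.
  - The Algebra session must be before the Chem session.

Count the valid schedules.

30

Splitting on Logic: it can be Mon (10), Tue (10), Wed (7), Thu (3). Listing each branch's schedules as (Statistics, Algebra, Robotics, Ethics, Chem):
Logic=Mon: (Wed,Thu,Tue,Sat,Fri) (Thu,Tue,Wed,Sat,Fri) (Thu,Wed,Tue,Sat,Fri) (Fri,Tue,Wed,Sat,Thu) (Fri,Tue,Thu,Sat,Wed) (Fri,Wed,Tue,Sat,Thu) (Sat,Tue,Wed,Fri,Thu) (Sat,Tue,Thu,Fri,Wed) (Sat,Tue,Fri,Thu,Wed) (Sat,Wed,Tue,Fri,Thu) — 10.
Logic=Tue: (Wed,Thu,Mon,Sat,Fri) (Thu,Mon,Wed,Sat,Fri) (Thu,Wed,Mon,Sat,Fri) (Fri,Mon,Wed,Sat,Thu) (Fri,Mon,Thu,Sat,Wed) (Fri,Wed,Mon,Sat,Thu) (Sat,Mon,Wed,Fri,Thu) (Sat,Mon,Thu,Fri,Wed) (Sat,Mon,Fri,Thu,Wed) (Sat,Wed,Mon,Fri,Thu) — 10.
Logic=Wed: (Tue,Thu,Mon,Sat,Fri) (Thu,Mon,Tue,Sat,Fri) (Thu,Tue,Mon,Sat,Fri) (Fri,Mon,Tue,Sat,Thu) (Fri,Tue,Mon,Sat,Thu) (Sat,Mon,Tue,Fri,Thu) (Sat,Tue,Mon,Fri,Thu) — 7.
Logic=Thu: (Tue,Wed,Mon,Sat,Fri) (Wed,Mon,Tue,Sat,Fri) (Wed,Tue,Mon,Sat,Fri) — 3.
Summing: 10 + 10 + 7 + 3 = 30.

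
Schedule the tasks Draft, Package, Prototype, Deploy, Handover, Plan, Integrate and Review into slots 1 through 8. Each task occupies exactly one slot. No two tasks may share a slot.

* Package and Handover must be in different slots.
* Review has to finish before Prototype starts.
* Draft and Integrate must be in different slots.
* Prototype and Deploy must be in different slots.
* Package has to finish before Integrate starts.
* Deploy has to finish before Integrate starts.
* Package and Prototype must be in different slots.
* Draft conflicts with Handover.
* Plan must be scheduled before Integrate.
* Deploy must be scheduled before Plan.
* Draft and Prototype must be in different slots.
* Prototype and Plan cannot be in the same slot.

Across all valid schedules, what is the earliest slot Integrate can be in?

Precedence pushes Integrate to at least 3.
Integrate at 4 is achievable: Plan -> 2; Integrate -> 4; Prototype -> 6; Draft -> 7; Review -> 5; Deploy -> 1; Handover -> 8; Package -> 3.
Nothing earlier works — the conflict and capacity constraints rule out every slot before 4.

4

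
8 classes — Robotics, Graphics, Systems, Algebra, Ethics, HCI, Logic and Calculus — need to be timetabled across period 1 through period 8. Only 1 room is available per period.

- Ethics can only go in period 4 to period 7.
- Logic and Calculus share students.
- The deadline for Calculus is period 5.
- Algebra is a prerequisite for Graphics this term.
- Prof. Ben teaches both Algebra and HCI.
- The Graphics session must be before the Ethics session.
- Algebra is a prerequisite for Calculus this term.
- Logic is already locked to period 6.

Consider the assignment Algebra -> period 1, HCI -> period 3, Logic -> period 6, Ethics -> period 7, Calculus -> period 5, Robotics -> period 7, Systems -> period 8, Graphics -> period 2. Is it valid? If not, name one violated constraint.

Logic and Calculus share students — holds.
The deadline for Calculus is period 5 — holds.
Ethics can only go in period 4 to period 7 — holds.
Prof. Ben teaches both Algebra and HCI — holds.
Algebra is a prerequisite for Calculus this term — holds.
Only 1 room is available per period — violated.
Logic is already locked to period 6 — holds.
The Graphics session must be before the Ethics session — holds.
Algebra is a prerequisite for Graphics this term — holds.

No — it violates: Only 1 room is available per period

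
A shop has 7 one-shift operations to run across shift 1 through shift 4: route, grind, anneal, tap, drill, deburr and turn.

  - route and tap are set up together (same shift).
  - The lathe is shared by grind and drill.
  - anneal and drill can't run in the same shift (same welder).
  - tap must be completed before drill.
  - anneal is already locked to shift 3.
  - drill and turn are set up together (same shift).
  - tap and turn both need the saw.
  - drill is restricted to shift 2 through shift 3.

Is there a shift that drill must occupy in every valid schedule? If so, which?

drill's window is shift 2–shift 3.
anneal is fixed at shift 3, and drill can't share a shift with anneal.
So drill must be shift 2.

shift 2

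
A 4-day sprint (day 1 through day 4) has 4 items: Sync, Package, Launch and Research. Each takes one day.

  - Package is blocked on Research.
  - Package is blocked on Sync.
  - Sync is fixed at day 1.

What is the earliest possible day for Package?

Precedence pushes Package to at least day 2.
Package at day 2 is achievable: Sync in day 1, Launch in day 1, Package in day 2, Research in day 1.

day 2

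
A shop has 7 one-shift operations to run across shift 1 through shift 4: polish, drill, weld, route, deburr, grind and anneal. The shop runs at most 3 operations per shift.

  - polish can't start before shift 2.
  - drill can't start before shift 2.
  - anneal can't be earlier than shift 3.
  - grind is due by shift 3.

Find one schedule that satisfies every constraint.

grind -> shift 1; deburr -> shift 2; weld -> shift 1; route -> shift 1; polish -> shift 2; drill -> shift 2; anneal -> shift 3

Checking: polish=shift 2 in [shift 2,shift 4]; grind=shift 1 in [shift 1,shift 3]; anneal=shift 3 in [shift 3,shift 4]; drill=shift 2 in [shift 2,shift 4]; max 3 per shift (cap 3).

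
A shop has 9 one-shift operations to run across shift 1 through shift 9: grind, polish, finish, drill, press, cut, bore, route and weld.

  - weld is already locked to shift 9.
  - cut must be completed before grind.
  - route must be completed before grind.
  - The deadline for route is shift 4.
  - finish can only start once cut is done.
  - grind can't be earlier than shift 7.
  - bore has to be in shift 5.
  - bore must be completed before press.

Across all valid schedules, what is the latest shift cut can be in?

shift 8

Downstream work caps cut at shift 8.
cut at shift 8 is achievable: weld=shift 9; polish=shift 1; bore=shift 5; drill=shift 1; finish=shift 9; grind=shift 9; route=shift 1; press=shift 6; cut=shift 8.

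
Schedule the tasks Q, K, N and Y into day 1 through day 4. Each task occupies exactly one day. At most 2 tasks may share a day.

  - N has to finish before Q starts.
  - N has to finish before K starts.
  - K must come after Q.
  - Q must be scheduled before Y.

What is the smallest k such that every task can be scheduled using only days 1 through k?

The precedence chain requires at least 3 distinct days.
With at most 2 per day and 4 tasks, at least 2 days are needed.
3 works (last occupied day: day 3): for example K -> day 3; N -> day 1; Q -> day 2; Y -> day 3.

3 days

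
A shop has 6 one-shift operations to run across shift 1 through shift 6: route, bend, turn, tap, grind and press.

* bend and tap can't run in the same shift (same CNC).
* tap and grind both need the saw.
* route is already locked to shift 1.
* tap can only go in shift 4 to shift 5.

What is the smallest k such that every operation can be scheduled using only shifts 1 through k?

tap can't be placed before shift 4, so the schedule must run through at least shift 4.
4 works (last occupied shift: shift 4): for example route=shift 1; press=shift 1; turn=shift 1; bend=shift 1; tap=shift 4; grind=shift 1.

4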